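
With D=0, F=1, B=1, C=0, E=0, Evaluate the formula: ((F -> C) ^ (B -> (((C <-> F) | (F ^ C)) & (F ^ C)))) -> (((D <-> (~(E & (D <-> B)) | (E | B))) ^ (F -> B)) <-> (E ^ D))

0

Substituting D=0, F=1, B=1, C=0, E=0:
F -> C = 1 -> 0 = 0
C <-> F = 0 <-> 1 = 0
F ^ C = 1 ^ 0 = 1
(C <-> F) | (F ^ C) = 0 | 1 = 1
F ^ C = 1 ^ 0 = 1
((C <-> F) | (F ^ C)) & (F ^ C) = 1 & 1 = 1
B -> (((C <-> F) | (F ^ C)) & (F ^ C)) = 1 -> 1 = 1
(F -> C) ^ (B -> (((C <-> F) | (F ^ C)) & (F ^ C))) = 0 ^ 1 = 1
D <-> B = 0 <-> 1 = 0
E & (D <-> B) = 0 & 0 = 0
~(E & (D <-> B)) = ~0 = 1
E | B = 0 | 1 = 1
~(E & (D <-> B)) | (E | B) = 1 | 1 = 1
D <-> (~(E & (D <-> B)) | (E | B)) = 0 <-> 1 = 0
F -> B = 1 -> 1 = 1
(D <-> (~(E & (D <-> B)) | (E | B))) ^ (F -> B) = 0 ^ 1 = 1
E ^ D = 0 ^ 0 = 0
((D <-> (~(E & (D <-> B)) | (E | B))) ^ (F -> B)) <-> (E ^ D) = 1 <-> 0 = 0
((F -> C) ^ (B -> (((C <-> F) | (F ^ C)) & (F ^ C)))) -> (((D <-> (~(E & (D <-> B)) | (E | B))) ^ (F -> B)) <-> (E ^ D)) = 1 -> 0 = 0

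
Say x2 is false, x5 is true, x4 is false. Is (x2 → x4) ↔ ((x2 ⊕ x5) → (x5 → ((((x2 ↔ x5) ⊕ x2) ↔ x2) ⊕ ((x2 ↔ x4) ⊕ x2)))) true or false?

x2 → x4 = F → F = T
x2 ⊕ x5 = F ⊕ T = T
x2 ↔ x5 = F ↔ T = F
(x2 ↔ x5) ⊕ x2 = F ⊕ F = F
((x2 ↔ x5) ⊕ x2) ↔ x2 = F ↔ F = T
x2 ↔ x4 = F ↔ F = T
(x2 ↔ x4) ⊕ x2 = T ⊕ F = T
(((x2 ↔ x5) ⊕ x2) ↔ x2) ⊕ ((x2 ↔ x4) ⊕ x2) = T ⊕ T = F
x5 → ((((x2 ↔ x5) ⊕ x2) ↔ x2) ⊕ ((x2 ↔ x4) ⊕ x2)) = T → F = F
(x2 ⊕ x5) → (x5 → ((((x2 ↔ x5) ⊕ x2) ↔ x2) ⊕ ((x2 ↔ x4) ⊕ x2))) = T → F = F
(x2 → x4) ↔ ((x2 ⊕ x5) → (x5 → ((((x2 ↔ x5) ⊕ x2) ↔ x2) ⊕ ((x2 ↔ x4) ⊕ x2)))) = T ↔ F = F

F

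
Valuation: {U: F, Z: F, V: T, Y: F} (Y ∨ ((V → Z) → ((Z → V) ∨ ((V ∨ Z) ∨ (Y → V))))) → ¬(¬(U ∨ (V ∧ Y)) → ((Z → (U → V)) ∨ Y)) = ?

F

V → Z = T → F = F
Z → V = F → T = T
V ∨ Z = T ∨ F = T
Y → V = F → T = T
(V ∨ Z) ∨ (Y → V) = T ∨ T = T
(Z → V) ∨ ((V ∨ Z) ∨ (Y → V)) = T ∨ T = T
(V → Z) → ((Z → V) ∨ ((V ∨ Z) ∨ (Y → V))) = F → T = T
Y ∨ ((V → Z) → ((Z → V) ∨ ((V ∨ Z) ∨ (Y → V)))) = F ∨ T = T
V ∧ Y = T ∧ F = F
U ∨ (V ∧ Y) = F ∨ F = F
¬(U ∨ (V ∧ Y)) = ¬F = T
U → V = F → T = T
Z → (U → V) = F → T = T
(Z → (U → V)) ∨ Y = T ∨ F = T
¬(U ∨ (V ∧ Y)) → ((Z → (U → V)) ∨ Y) = T → T = T
¬(¬(U ∨ (V ∧ Y)) → ((Z → (U → V)) ∨ Y)) = ¬T = F
(Y ∨ ((V → Z) → ((Z → V) ∨ ((V ∨ Z) ∨ (Y → V))))) → ¬(¬(U ∨ (V ∧ Y)) → ((Z → (U → V)) ∨ Y)) = T → F = F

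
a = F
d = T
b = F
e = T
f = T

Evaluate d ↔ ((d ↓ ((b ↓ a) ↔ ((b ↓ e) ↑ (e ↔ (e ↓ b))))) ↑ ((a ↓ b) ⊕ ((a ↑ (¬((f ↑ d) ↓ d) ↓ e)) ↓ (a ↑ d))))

T

b ↓ a = F ↓ F = T
b ↓ e = F ↓ T = F
e ↓ b = T ↓ F = F
e ↔ (e ↓ b) = T ↔ F = F
(b ↓ e) ↑ (e ↔ (e ↓ b)) = F ↑ F = T
(b ↓ a) ↔ ((b ↓ e) ↑ (e ↔ (e ↓ b))) = T ↔ T = T
d ↓ ((b ↓ a) ↔ ((b ↓ e) ↑ (e ↔ (e ↓ b)))) = T ↓ T = F
a ↓ b = F ↓ F = T
f ↑ d = T ↑ T = F
(f ↑ d) ↓ d = F ↓ T = F
¬((f ↑ d) ↓ d) = ¬F = T
¬((f ↑ d) ↓ d) ↓ e = T ↓ T = F
a ↑ (¬((f ↑ d) ↓ d) ↓ e) = F ↑ F = T
a ↑ d = F ↑ T = T
(a ↑ (¬((f ↑ d) ↓ d) ↓ e)) ↓ (a ↑ d) = T ↓ T = F
(a ↓ b) ⊕ ((a ↑ (¬((f ↑ d) ↓ d) ↓ e)) ↓ (a ↑ d)) = T ⊕ F = T
(d ↓ ((b ↓ a) ↔ ((b ↓ e) ↑ (e ↔ (e ↓ b))))) ↑ ((a ↓ b) ⊕ ((a ↑ (¬((f ↑ d) ↓ d) ↓ e)) ↓ (a ↑ d))) = F ↑ T = T
d ↔ ((d ↓ ((b ↓ a) ↔ ((b ↓ e) ↑ (e ↔ (e ↓ b))))) ↑ ((a ↓ b) ⊕ ((a ↑ (¬((f ↑ d) ↓ d) ↓ e)) ↓ (a ↑ d)))) = T ↔ T = T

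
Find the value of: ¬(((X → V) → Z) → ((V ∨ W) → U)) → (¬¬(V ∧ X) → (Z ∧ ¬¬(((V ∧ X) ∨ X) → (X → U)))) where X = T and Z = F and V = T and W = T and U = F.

Substituting X=T, Z=F, V=T, W=T, U=F:
X → V = T → T = T
(X → V) → Z = T → F = F
V ∨ W = T ∨ T = T
(V ∨ W) → U = T → F = F
((X → V) → Z) → ((V ∨ W) → U) = F → F = T
¬(((X → V) → Z) → ((V ∨ W) → U)) = ¬T = F
V ∧ X = T ∧ T = T
¬(V ∧ X) = ¬T = F
¬¬(V ∧ X) = ¬F = T
V ∧ X = T ∧ T = T
(V ∧ X) ∨ X = T ∨ T = T
X → U = T → F = F
((V ∧ X) ∨ X) → (X → U) = T → F = F
¬(((V ∧ X) ∨ X) → (X → U)) = ¬F = T
¬¬(((V ∧ X) ∨ X) → (X → U)) = ¬T = F
Z ∧ ¬¬(((V ∧ X) ∨ X) → (X → U)) = F ∧ F = F
¬¬(V ∧ X) → (Z ∧ ¬¬(((V ∧ X) ∨ X) → (X → U))) = T → F = F
¬(((X → V) → Z) → ((V ∨ W) → U)) → (¬¬(V ∧ X) → (Z ∧ ¬¬(((V ∧ X) ∨ X) → (X → U)))) = F → F = T

T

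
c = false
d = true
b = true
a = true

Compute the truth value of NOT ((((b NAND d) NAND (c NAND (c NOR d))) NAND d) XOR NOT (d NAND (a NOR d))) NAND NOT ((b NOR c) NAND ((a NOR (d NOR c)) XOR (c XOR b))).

true

b NAND d = true NAND true = false
c NOR d = false NOR true = false
c NAND (c NOR d) = false NAND false = true
(b NAND d) NAND (c NAND (c NOR d)) = false NAND true = true
((b NAND d) NAND (c NAND (c NOR d))) NAND d = true NAND true = false
a NOR d = true NOR true = false
d NAND (a NOR d) = true NAND false = true
NOT (d NAND (a NOR d)) = NOT true = false
(((b NAND d) NAND (c NAND (c NOR d))) NAND d) XOR NOT (d NAND (a NOR d)) = false XOR false = false
NOT ((((b NAND d) NAND (c NAND (c NOR d))) NAND d) XOR NOT (d NAND (a NOR d))) = NOT false = true
b NOR c = true NOR false = false
d NOR c = true NOR false = false
a NOR (d NOR c) = true NOR false = false
c XOR b = false XOR true = true
(a NOR (d NOR c)) XOR (c XOR b) = false XOR true = true
(b NOR c) NAND ((a NOR (d NOR c)) XOR (c XOR b)) = false NAND true = true
NOT ((b NOR c) NAND ((a NOR (d NOR c)) XOR (c XOR b))) = NOT true = false
NOT ((((b NAND d) NAND (c NAND (c NOR d))) NAND d) XOR NOT (d NAND (a NOR d))) NAND NOT ((b NOR c) NAND ((a NOR (d NOR c)) XOR (c XOR b))) = true NAND false = true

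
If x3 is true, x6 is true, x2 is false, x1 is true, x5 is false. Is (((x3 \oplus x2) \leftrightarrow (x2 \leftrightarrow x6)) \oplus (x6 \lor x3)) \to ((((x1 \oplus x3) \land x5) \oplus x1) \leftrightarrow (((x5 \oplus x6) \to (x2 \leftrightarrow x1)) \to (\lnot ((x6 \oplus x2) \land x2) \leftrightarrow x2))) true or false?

x3 \oplus x2 = T \oplus F = T
x2 \leftrightarrow x6 = F \leftrightarrow T = F
(x3 \oplus x2) \leftrightarrow (x2 \leftrightarrow x6) = T \leftrightarrow F = F
x6 \lor x3 = T \lor T = T
((x3 \oplus x2) \leftrightarrow (x2 \leftrightarrow x6)) \oplus (x6 \lor x3) = F \oplus T = T
x1 \oplus x3 = T \oplus T = F
(x1 \oplus x3) \land x5 = F \land F = F
((x1 \oplus x3) \land x5) \oplus x1 = F \oplus T = T
x5 \oplus x6 = F \oplus T = T
x2 \leftrightarrow x1 = F \leftrightarrow T = F
(x5 \oplus x6) \to (x2 \leftrightarrow x1) = T \to F = F
x6 \oplus x2 = T \oplus F = T
(x6 \oplus x2) \land x2 = T \land F = F
\lnot ((x6 \oplus x2) \land x2) = \lnot F = T
\lnot ((x6 \oplus x2) \land x2) \leftrightarrow x2 = T \leftrightarrow F = F
((x5 \oplus x6) \to (x2 \leftrightarrow x1)) \to (\lnot ((x6 \oplus x2) \land x2) \leftrightarrow x2) = F \to F = T
(((x1 \oplus x3) \land x5) \oplus x1) \leftrightarrow (((x5 \oplus x6) \to (x2 \leftrightarrow x1)) \to (\lnot ((x6 \oplus x2) \land x2) \leftrightarrow x2)) = T \leftrightarrow T = T
(((x3 \oplus x2) \leftrightarrow (x2 \leftrightarrow x6)) \oplus (x6 \lor x3)) \to ((((x1 \oplus x3) \land x5) \oplus x1) \leftrightarrow (((x5 \oplus x6) \to (x2 \leftrightarrow x1)) \to (\lnot ((x6 \oplus x2) \land x2) \leftrightarrow x2))) = T \to T = T

T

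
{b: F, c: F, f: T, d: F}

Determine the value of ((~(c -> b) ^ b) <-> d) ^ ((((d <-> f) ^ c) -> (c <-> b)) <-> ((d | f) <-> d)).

Substituting b=F, c=F, f=T, d=F:
c -> b = F -> F = T
~(c -> b) = ~T = F
~(c -> b) ^ b = F ^ F = F
(~(c -> b) ^ b) <-> d = F <-> F = T
d <-> f = F <-> T = F
(d <-> f) ^ c = F ^ F = F
c <-> b = F <-> F = T
((d <-> f) ^ c) -> (c <-> b) = F -> T = T
d | f = F | T = T
(d | f) <-> d = T <-> F = F
(((d <-> f) ^ c) -> (c <-> b)) <-> ((d | f) <-> d) = T <-> F = F
((~(c -> b) ^ b) <-> d) ^ ((((d <-> f) ^ c) -> (c <-> b)) <-> ((d | f) <-> d)) = T ^ F = T

T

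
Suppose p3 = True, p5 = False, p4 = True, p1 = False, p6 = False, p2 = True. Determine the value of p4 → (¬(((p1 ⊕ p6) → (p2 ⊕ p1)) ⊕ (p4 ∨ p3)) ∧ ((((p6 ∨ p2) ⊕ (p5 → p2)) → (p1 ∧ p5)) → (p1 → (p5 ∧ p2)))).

p1 ⊕ p6 = False ⊕ False = False
p2 ⊕ p1 = True ⊕ False = True
(p1 ⊕ p6) → (p2 ⊕ p1) = False → True = True
p4 ∨ p3 = True ∨ True = True
((p1 ⊕ p6) → (p2 ⊕ p1)) ⊕ (p4 ∨ p3) = True ⊕ True = False
¬(((p1 ⊕ p6) → (p2 ⊕ p1)) ⊕ (p4 ∨ p3)) = ¬False = True
p6 ∨ p2 = False ∨ True = True
p5 → p2 = False → True = True
(p6 ∨ p2) ⊕ (p5 → p2) = True ⊕ True = False
p1 ∧ p5 = False ∧ False = False
((p6 ∨ p2) ⊕ (p5 → p2)) → (p1 ∧ p5) = False → False = True
p5 ∧ p2 = False ∧ True = False
p1 → (p5 ∧ p2) = False → False = True
(((p6 ∨ p2) ⊕ (p5 → p2)) → (p1 ∧ p5)) → (p1 → (p5 ∧ p2)) = True → True = True
¬(((p1 ⊕ p6) → (p2 ⊕ p1)) ⊕ (p4 ∨ p3)) ∧ ((((p6 ∨ p2) ⊕ (p5 → p2)) → (p1 ∧ p5)) → (p1 → (p5 ∧ p2))) = True ∧ True = True
p4 → (¬(((p1 ⊕ p6) → (p2 ⊕ p1)) ⊕ (p4 ∨ p3)) ∧ ((((p6 ∨ p2) ⊕ (p5 → p2)) → (p1 ∧ p5)) → (p1 → (p5 ∧ p2)))) = True → True = True

True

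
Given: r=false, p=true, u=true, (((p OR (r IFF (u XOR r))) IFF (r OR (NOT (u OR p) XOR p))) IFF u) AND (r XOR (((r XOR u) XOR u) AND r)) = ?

false

Substituting r=false, p=true, u=true:
u XOR r = true XOR false = true
r IFF (u XOR r) = false IFF true = false
p OR (r IFF (u XOR r)) = true OR false = true
u OR p = true OR true = true
NOT (u OR p) = NOT true = false
NOT (u OR p) XOR p = false XOR true = true
r OR (NOT (u OR p) XOR p) = false OR true = true
(p OR (r IFF (u XOR r))) IFF (r OR (NOT (u OR p) XOR p)) = true IFF true = true
((p OR (r IFF (u XOR r))) IFF (r OR (NOT (u OR p) XOR p))) IFF u = true IFF true = true
r XOR u = false XOR true = true
(r XOR u) XOR u = true XOR true = false
((r XOR u) XOR u) AND r = false AND false = false
r XOR (((r XOR u) XOR u) AND r) = false XOR false = false
(((p OR (r IFF (u XOR r))) IFF (r OR (NOT (u OR p) XOR p))) IFF u) AND (r XOR (((r XOR u) XOR u) AND r)) = true AND false = false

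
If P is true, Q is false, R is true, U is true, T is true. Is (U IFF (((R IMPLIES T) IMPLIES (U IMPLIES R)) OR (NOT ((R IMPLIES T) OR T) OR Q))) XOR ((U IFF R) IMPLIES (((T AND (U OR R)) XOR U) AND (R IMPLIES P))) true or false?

True

R IMPLIES T = True IMPLIES True = True
U IMPLIES R = True IMPLIES True = True
(R IMPLIES T) IMPLIES (U IMPLIES R) = True IMPLIES True = True
R IMPLIES T = True IMPLIES True = True
(R IMPLIES T) OR T = True OR True = True
NOT ((R IMPLIES T) OR T) = NOT True = False
NOT ((R IMPLIES T) OR T) OR Q = False OR False = False
((R IMPLIES T) IMPLIES (U IMPLIES R)) OR (NOT ((R IMPLIES T) OR T) OR Q) = True OR False = True
U IFF (((R IMPLIES T) IMPLIES (U IMPLIES R)) OR (NOT ((R IMPLIES T) OR T) OR Q)) = True IFF True = True
U IFF R = True IFF True = True
U OR R = True OR True = True
T AND (U OR R) = True AND True = True
(T AND (U OR R)) XOR U = True XOR True = False
R IMPLIES P = True IMPLIES True = True
((T AND (U OR R)) XOR U) AND (R IMPLIES P) = False AND True = False
(U IFF R) IMPLIES (((T AND (U OR R)) XOR U) AND (R IMPLIES P)) = True IMPLIES False = False
(U IFF (((R IMPLIES T) IMPLIES (U IMPLIES R)) OR (NOT ((R IMPLIES T) OR T) OR Q))) XOR ((U IFF R) IMPLIES (((T AND (U OR R)) XOR U) AND (R IMPLIES P))) = True XOR False = True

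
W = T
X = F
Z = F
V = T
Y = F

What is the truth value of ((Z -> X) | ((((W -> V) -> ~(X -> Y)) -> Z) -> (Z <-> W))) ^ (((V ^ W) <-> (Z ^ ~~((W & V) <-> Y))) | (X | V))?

Z -> X = F -> F = T
W -> V = T -> T = T
X -> Y = F -> F = T
~(X -> Y) = ~T = F
(W -> V) -> ~(X -> Y) = T -> F = F
((W -> V) -> ~(X -> Y)) -> Z = F -> F = T
Z <-> W = F <-> T = F
(((W -> V) -> ~(X -> Y)) -> Z) -> (Z <-> W) = T -> F = F
(Z -> X) | ((((W -> V) -> ~(X -> Y)) -> Z) -> (Z <-> W)) = T | F = T
V ^ W = T ^ T = F
W & V = T & T = T
(W & V) <-> Y = T <-> F = F
~((W & V) <-> Y) = ~F = T
~~((W & V) <-> Y) = ~T = F
Z ^ ~~((W & V) <-> Y) = F ^ F = F
(V ^ W) <-> (Z ^ ~~((W & V) <-> Y)) = F <-> F = T
X | V = F | T = T
((V ^ W) <-> (Z ^ ~~((W & V) <-> Y))) | (X | V) = T | T = T
((Z -> X) | ((((W -> V) -> ~(X -> Y)) -> Z) -> (Z <-> W))) ^ (((V ^ W) <-> (Z ^ ~~((W & V) <-> Y))) | (X | V)) = T ^ T = F

F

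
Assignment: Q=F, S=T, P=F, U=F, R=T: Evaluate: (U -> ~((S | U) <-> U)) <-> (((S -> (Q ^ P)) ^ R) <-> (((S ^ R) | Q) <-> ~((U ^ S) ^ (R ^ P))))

S | U = T | F = T
(S | U) <-> U = T <-> F = F
~((S | U) <-> U) = ~F = T
U -> ~((S | U) <-> U) = F -> T = T
Q ^ P = F ^ F = F
S -> (Q ^ P) = T -> F = F
(S -> (Q ^ P)) ^ R = F ^ T = T
S ^ R = T ^ T = F
(S ^ R) | Q = F | F = F
U ^ S = F ^ T = T
R ^ P = T ^ F = T
(U ^ S) ^ (R ^ P) = T ^ T = F
~((U ^ S) ^ (R ^ P)) = ~F = T
((S ^ R) | Q) <-> ~((U ^ S) ^ (R ^ P)) = F <-> T = F
((S -> (Q ^ P)) ^ R) <-> (((S ^ R) | Q) <-> ~((U ^ S) ^ (R ^ P))) = T <-> F = F
(U -> ~((S | U) <-> U)) <-> (((S -> (Q ^ P)) ^ R) <-> (((S ^ R) | Q) <-> ~((U ^ S) ^ (R ^ P)))) = T <-> F = F

F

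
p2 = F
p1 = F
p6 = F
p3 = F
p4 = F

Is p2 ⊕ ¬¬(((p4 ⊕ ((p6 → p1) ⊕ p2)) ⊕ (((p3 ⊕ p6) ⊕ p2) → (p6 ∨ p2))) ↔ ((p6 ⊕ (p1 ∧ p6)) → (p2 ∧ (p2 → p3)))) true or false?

F

Substituting p2=F, p1=F, p6=F, p3=F, p4=F:
p6 → p1 = F → F = T
(p6 → p1) ⊕ p2 = T ⊕ F = T
p4 ⊕ ((p6 → p1) ⊕ p2) = F ⊕ T = T
p3 ⊕ p6 = F ⊕ F = F
(p3 ⊕ p6) ⊕ p2 = F ⊕ F = F
p6 ∨ p2 = F ∨ F = F
((p3 ⊕ p6) ⊕ p2) → (p6 ∨ p2) = F → F = T
(p4 ⊕ ((p6 → p1) ⊕ p2)) ⊕ (((p3 ⊕ p6) ⊕ p2) → (p6 ∨ p2)) = T ⊕ T = F
p1 ∧ p6 = F ∧ F = F
p6 ⊕ (p1 ∧ p6) = F ⊕ F = F
p2 → p3 = F → F = T
p2 ∧ (p2 → p3) = F ∧ T = F
(p6 ⊕ (p1 ∧ p6)) → (p2 ∧ (p2 → p3)) = F → F = T
((p4 ⊕ ((p6 → p1) ⊕ p2)) ⊕ (((p3 ⊕ p6) ⊕ p2) → (p6 ∨ p2))) ↔ ((p6 ⊕ (p1 ∧ p6)) → (p2 ∧ (p2 → p3))) = F ↔ T = F
¬(((p4 ⊕ ((p6 → p1) ⊕ p2)) ⊕ (((p3 ⊕ p6) ⊕ p2) → (p6 ∨ p2))) ↔ ((p6 ⊕ (p1 ∧ p6)) → (p2 ∧ (p2 → p3)))) = ¬F = T
¬¬(((p4 ⊕ ((p6 → p1) ⊕ p2)) ⊕ (((p3 ⊕ p6) ⊕ p2) → (p6 ∨ p2))) ↔ ((p6 ⊕ (p1 ∧ p6)) → (p2 ∧ (p2 → p3)))) = ¬T = F
p2 ⊕ ¬¬(((p4 ⊕ ((p6 → p1) ⊕ p2)) ⊕ (((p3 ⊕ p6) ⊕ p2) → (p6 ∨ p2))) ↔ ((p6 ⊕ (p1 ∧ p6)) → (p2 ∧ (p2 → p3)))) = F ⊕ F = F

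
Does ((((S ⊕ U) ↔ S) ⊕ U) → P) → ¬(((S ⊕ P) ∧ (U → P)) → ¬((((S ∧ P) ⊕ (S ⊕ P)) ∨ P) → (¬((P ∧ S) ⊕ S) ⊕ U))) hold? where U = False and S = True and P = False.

True

S ⊕ U = True ⊕ False = True
(S ⊕ U) ↔ S = True ↔ True = True
((S ⊕ U) ↔ S) ⊕ U = True ⊕ False = True
(((S ⊕ U) ↔ S) ⊕ U) → P = True → False = False
S ⊕ P = True ⊕ False = True
U → P = False → False = True
(S ⊕ P) ∧ (U → P) = True ∧ True = True
S ∧ P = True ∧ False = False
S ⊕ P = True ⊕ False = True
(S ∧ P) ⊕ (S ⊕ P) = False ⊕ True = True
((S ∧ P) ⊕ (S ⊕ P)) ∨ P = True ∨ False = True
P ∧ S = False ∧ True = False
(P ∧ S) ⊕ S = False ⊕ True = True
¬((P ∧ S) ⊕ S) = ¬True = False
¬((P ∧ S) ⊕ S) ⊕ U = False ⊕ False = False
(((S ∧ P) ⊕ (S ⊕ P)) ∨ P) → (¬((P ∧ S) ⊕ S) ⊕ U) = True → False = False
¬((((S ∧ P) ⊕ (S ⊕ P)) ∨ P) → (¬((P ∧ S) ⊕ S) ⊕ U)) = ¬False = True
((S ⊕ P) ∧ (U → P)) → ¬((((S ∧ P) ⊕ (S ⊕ P)) ∨ P) → (¬((P ∧ S) ⊕ S) ⊕ U)) = True → True = True
¬(((S ⊕ P) ∧ (U → P)) → ¬((((S ∧ P) ⊕ (S ⊕ P)) ∨ P) → (¬((P ∧ S) ⊕ S) ⊕ U))) = ¬True = False
((((S ⊕ U) ↔ S) ⊕ U) → P) → ¬(((S ⊕ P) ∧ (U → P)) → ¬((((S ∧ P) ⊕ (S ⊕ P)) ∨ P) → (¬((P ∧ S) ⊕ S) ⊕ U))) = False → False = True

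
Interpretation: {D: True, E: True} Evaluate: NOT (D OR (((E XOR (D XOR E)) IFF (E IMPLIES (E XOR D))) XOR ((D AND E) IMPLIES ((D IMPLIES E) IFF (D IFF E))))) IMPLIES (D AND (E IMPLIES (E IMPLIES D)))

D XOR E = True XOR True = False
E XOR (D XOR E) = True XOR False = True
E XOR D = True XOR True = False
E IMPLIES (E XOR D) = True IMPLIES False = False
(E XOR (D XOR E)) IFF (E IMPLIES (E XOR D)) = True IFF False = False
D AND E = True AND True = True
D IMPLIES E = True IMPLIES True = True
D IFF E = True IFF True = True
(D IMPLIES E) IFF (D IFF E) = True IFF True = True
(D AND E) IMPLIES ((D IMPLIES E) IFF (D IFF E)) = True IMPLIES True = True
((E XOR (D XOR E)) IFF (E IMPLIES (E XOR D))) XOR ((D AND E) IMPLIES ((D IMPLIES E) IFF (D IFF E))) = False XOR True = True
D OR (((E XOR (D XOR E)) IFF (E IMPLIES (E XOR D))) XOR ((D AND E) IMPLIES ((D IMPLIES E) IFF (D IFF E)))) = True OR True = True
NOT (D OR (((E XOR (D XOR E)) IFF (E IMPLIES (E XOR D))) XOR ((D AND E) IMPLIES ((D IMPLIES E) IFF (D IFF E))))) = NOT True = False
E IMPLIES D = True IMPLIES True = True
E IMPLIES (E IMPLIES D) = True IMPLIES True = True
D AND (E IMPLIES (E IMPLIES D)) = True AND True = True
NOT (D OR (((E XOR (D XOR E)) IFF (E IMPLIES (E XOR D))) XOR ((D AND E) IMPLIES ((D IMPLIES E) IFF (D IFF E))))) IMPLIES (D AND (E IMPLIES (E IMPLIES D))) = False IMPLIES True = True

True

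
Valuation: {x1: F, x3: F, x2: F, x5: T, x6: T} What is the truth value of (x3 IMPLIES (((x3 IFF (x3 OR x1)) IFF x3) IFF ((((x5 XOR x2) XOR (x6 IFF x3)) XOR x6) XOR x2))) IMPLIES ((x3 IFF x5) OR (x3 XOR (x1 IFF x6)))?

F

x3 OR x1 = F OR F = F
x3 IFF (x3 OR x1) = F IFF F = T
(x3 IFF (x3 OR x1)) IFF x3 = T IFF F = F
x5 XOR x2 = T XOR F = T
x6 IFF x3 = T IFF F = F
(x5 XOR x2) XOR (x6 IFF x3) = T XOR F = T
((x5 XOR x2) XOR (x6 IFF x3)) XOR x6 = T XOR T = F
(((x5 XOR x2) XOR (x6 IFF x3)) XOR x6) XOR x2 = F XOR F = F
((x3 IFF (x3 OR x1)) IFF x3) IFF ((((x5 XOR x2) XOR (x6 IFF x3)) XOR x6) XOR x2) = F IFF F = T
x3 IMPLIES (((x3 IFF (x3 OR x1)) IFF x3) IFF ((((x5 XOR x2) XOR (x6 IFF x3)) XOR x6) XOR x2)) = F IMPLIES T = T
x3 IFF x5 = F IFF T = F
x1 IFF x6 = F IFF T = F
x3 XOR (x1 IFF x6) = F XOR F = F
(x3 IFF x5) OR (x3 XOR (x1 IFF x6)) = F OR F = F
(x3 IMPLIES (((x3 IFF (x3 OR x1)) IFF x3) IFF ((((x5 XOR x2) XOR (x6 IFF x3)) XOR x6) XOR x2))) IMPLIES ((x3 IFF x5) OR (x3 XOR (x1 IFF x6))) = T IMPLIES F = F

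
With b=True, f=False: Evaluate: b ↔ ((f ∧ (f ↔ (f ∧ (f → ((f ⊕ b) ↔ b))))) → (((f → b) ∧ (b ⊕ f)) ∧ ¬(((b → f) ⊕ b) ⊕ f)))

True

Substituting b=True, f=False:
f ⊕ b = False ⊕ True = True
(f ⊕ b) ↔ b = True ↔ True = True
f → ((f ⊕ b) ↔ b) = False → True = True
f ∧ (f → ((f ⊕ b) ↔ b)) = False ∧ True = False
f ↔ (f ∧ (f → ((f ⊕ b) ↔ b))) = False ↔ False = True
f ∧ (f ↔ (f ∧ (f → ((f ⊕ b) ↔ b)))) = False ∧ True = False
f → b = False → True = True
b ⊕ f = True ⊕ False = True
(f → b) ∧ (b ⊕ f) = True ∧ True = True
b → f = True → False = False
(b → f) ⊕ b = False ⊕ True = True
((b → f) ⊕ b) ⊕ f = True ⊕ False = True
¬(((b → f) ⊕ b) ⊕ f) = ¬True = False
((f → b) ∧ (b ⊕ f)) ∧ ¬(((b → f) ⊕ b) ⊕ f) = True ∧ False = False
(f ∧ (f ↔ (f ∧ (f → ((f ⊕ b) ↔ b))))) → (((f → b) ∧ (b ⊕ f)) ∧ ¬(((b → f) ⊕ b) ⊕ f)) = False → False = True
b ↔ ((f ∧ (f ↔ (f ∧ (f → ((f ⊕ b) ↔ b))))) → (((f → b) ∧ (b ⊕ f)) ∧ ¬(((b → f) ⊕ b) ⊕ f))) = True ↔ True = True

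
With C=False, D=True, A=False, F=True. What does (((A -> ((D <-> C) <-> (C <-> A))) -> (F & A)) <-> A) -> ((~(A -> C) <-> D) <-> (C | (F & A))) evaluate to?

D <-> C = True <-> False = False
C <-> A = False <-> False = True
(D <-> C) <-> (C <-> A) = False <-> True = False
A -> ((D <-> C) <-> (C <-> A)) = False -> False = True
F & A = True & False = False
(A -> ((D <-> C) <-> (C <-> A))) -> (F & A) = True -> False = False
((A -> ((D <-> C) <-> (C <-> A))) -> (F & A)) <-> A = False <-> False = True
A -> C = False -> False = True
~(A -> C) = ~True = False
~(A -> C) <-> D = False <-> True = False
F & A = True & False = False
C | (F & A) = False | False = False
(~(A -> C) <-> D) <-> (C | (F & A)) = False <-> False = True
(((A -> ((D <-> C) <-> (C <-> A))) -> (F & A)) <-> A) -> ((~(A -> C) <-> D) <-> (C | (F & A))) = True -> True = True

True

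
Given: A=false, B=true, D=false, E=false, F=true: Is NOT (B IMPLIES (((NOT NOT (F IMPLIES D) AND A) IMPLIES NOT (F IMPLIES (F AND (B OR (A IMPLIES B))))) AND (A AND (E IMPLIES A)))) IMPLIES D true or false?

false

F IMPLIES D = true IMPLIES false = false
NOT (F IMPLIES D) = NOT false = true
NOT NOT (F IMPLIES D) = NOT true = false
NOT NOT (F IMPLIES D) AND A = false AND false = false
A IMPLIES B = false IMPLIES true = true
B OR (A IMPLIES B) = true OR true = true
F AND (B OR (A IMPLIES B)) = true AND true = true
F IMPLIES (F AND (B OR (A IMPLIES B))) = true IMPLIES true = true
NOT (F IMPLIES (F AND (B OR (A IMPLIES B)))) = NOT true = false
(NOT NOT (F IMPLIES D) AND A) IMPLIES NOT (F IMPLIES (F AND (B OR (A IMPLIES B)))) = false IMPLIES false = true
E IMPLIES A = false IMPLIES false = true
A AND (E IMPLIES A) = false AND true = false
((NOT NOT (F IMPLIES D) AND A) IMPLIES NOT (F IMPLIES (F AND (B OR (A IMPLIES B))))) AND (A AND (E IMPLIES A)) = true AND false = false
B IMPLIES (((NOT NOT (F IMPLIES D) AND A) IMPLIES NOT (F IMPLIES (F AND (B OR (A IMPLIES B))))) AND (A AND (E IMPLIES A))) = true IMPLIES false = false
NOT (B IMPLIES (((NOT NOT (F IMPLIES D) AND A) IMPLIES NOT (F IMPLIES (F AND (B OR (A IMPLIES B))))) AND (A AND (E IMPLIES A)))) = NOT false = true
NOT (B IMPLIES (((NOT NOT (F IMPLIES D) AND A) IMPLIES NOT (F IMPLIES (F AND (B OR (A IMPLIES B))))) AND (A AND (E IMPLIES A)))) IMPLIES D = true IMPLIES false = false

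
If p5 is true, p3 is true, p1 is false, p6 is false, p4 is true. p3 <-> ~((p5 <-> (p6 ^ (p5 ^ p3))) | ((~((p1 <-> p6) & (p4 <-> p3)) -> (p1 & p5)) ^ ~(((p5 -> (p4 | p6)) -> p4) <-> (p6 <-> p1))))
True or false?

F

p5 ^ p3 = T ^ T = F
p6 ^ (p5 ^ p3) = F ^ F = F
p5 <-> (p6 ^ (p5 ^ p3)) = T <-> F = F
p1 <-> p6 = F <-> F = T
p4 <-> p3 = T <-> T = T
(p1 <-> p6) & (p4 <-> p3) = T & T = T
~((p1 <-> p6) & (p4 <-> p3)) = ~T = F
p1 & p5 = F & T = F
~((p1 <-> p6) & (p4 <-> p3)) -> (p1 & p5) = F -> F = T
p4 | p6 = T | F = T
p5 -> (p4 | p6) = T -> T = T
(p5 -> (p4 | p6)) -> p4 = T -> T = T
p6 <-> p1 = F <-> F = T
((p5 -> (p4 | p6)) -> p4) <-> (p6 <-> p1) = T <-> T = T
~(((p5 -> (p4 | p6)) -> p4) <-> (p6 <-> p1)) = ~T = F
(~((p1 <-> p6) & (p4 <-> p3)) -> (p1 & p5)) ^ ~(((p5 -> (p4 | p6)) -> p4) <-> (p6 <-> p1)) = T ^ F = T
(p5 <-> (p6 ^ (p5 ^ p3))) | ((~((p1 <-> p6) & (p4 <-> p3)) -> (p1 & p5)) ^ ~(((p5 -> (p4 | p6)) -> p4) <-> (p6 <-> p1))) = F | T = T
~((p5 <-> (p6 ^ (p5 ^ p3))) | ((~((p1 <-> p6) & (p4 <-> p3)) -> (p1 & p5)) ^ ~(((p5 -> (p4 | p6)) -> p4) <-> (p6 <-> p1)))) = ~T = F
p3 <-> ~((p5 <-> (p6 ^ (p5 ^ p3))) | ((~((p1 <-> p6) & (p4 <-> p3)) -> (p1 & p5)) ^ ~(((p5 -> (p4 | p6)) -> p4) <-> (p6 <-> p1)))) = T <-> F = F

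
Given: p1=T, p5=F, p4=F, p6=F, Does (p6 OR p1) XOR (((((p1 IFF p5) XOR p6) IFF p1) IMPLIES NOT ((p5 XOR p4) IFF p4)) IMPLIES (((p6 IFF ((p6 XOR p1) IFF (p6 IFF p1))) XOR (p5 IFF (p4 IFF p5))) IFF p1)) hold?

p6 OR p1 = F OR T = T
p1 IFF p5 = T IFF F = F
(p1 IFF p5) XOR p6 = F XOR F = F
((p1 IFF p5) XOR p6) IFF p1 = F IFF T = F
p5 XOR p4 = F XOR F = F
(p5 XOR p4) IFF p4 = F IFF F = T
NOT ((p5 XOR p4) IFF p4) = NOT T = F
(((p1 IFF p5) XOR p6) IFF p1) IMPLIES NOT ((p5 XOR p4) IFF p4) = F IMPLIES F = T
p6 XOR p1 = F XOR T = T
p6 IFF p1 = F IFF T = F
(p6 XOR p1) IFF (p6 IFF p1) = T IFF F = F
p6 IFF ((p6 XOR p1) IFF (p6 IFF p1)) = F IFF F = T
p4 IFF p5 = F IFF F = T
p5 IFF (p4 IFF p5) = F IFF T = F
(p6 IFF ((p6 XOR p1) IFF (p6 IFF p1))) XOR (p5 IFF (p4 IFF p5)) = T XOR F = T
((p6 IFF ((p6 XOR p1) IFF (p6 IFF p1))) XOR (p5 IFF (p4 IFF p5))) IFF p1 = T IFF T = T
((((p1 IFF p5) XOR p6) IFF p1) IMPLIES NOT ((p5 XOR p4) IFF p4)) IMPLIES (((p6 IFF ((p6 XOR p1) IFF (p6 IFF p1))) XOR (p5 IFF (p4 IFF p5))) IFF p1) = T IMPLIES T = T
(p6 OR p1) XOR (((((p1 IFF p5) XOR p6) IFF p1) IMPLIES NOT ((p5 XOR p4) IFF p4)) IMPLIES (((p6 IFF ((p6 XOR p1) IFF (p6 IFF p1))) XOR (p5 IFF (p4 IFF p5))) IFF p1)) = T XOR T = F

F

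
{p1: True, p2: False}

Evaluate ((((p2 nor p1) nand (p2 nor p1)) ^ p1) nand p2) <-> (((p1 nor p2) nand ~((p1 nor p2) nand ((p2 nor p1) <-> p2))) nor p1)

False

p2 nor p1 = False nor True = False
p2 nor p1 = False nor True = False
(p2 nor p1) nand (p2 nor p1) = False nand False = True
((p2 nor p1) nand (p2 nor p1)) ^ p1 = True ^ True = False
(((p2 nor p1) nand (p2 nor p1)) ^ p1) nand p2 = False nand False = True
p1 nor p2 = True nor False = False
p1 nor p2 = True nor False = False
p2 nor p1 = False nor True = False
(p2 nor p1) <-> p2 = False <-> False = True
(p1 nor p2) nand ((p2 nor p1) <-> p2) = False nand True = True
~((p1 nor p2) nand ((p2 nor p1) <-> p2)) = ~True = False
(p1 nor p2) nand ~((p1 nor p2) nand ((p2 nor p1) <-> p2)) = False nand False = True
((p1 nor p2) nand ~((p1 nor p2) nand ((p2 nor p1) <-> p2))) nor p1 = True nor True = False
((((p2 nor p1) nand (p2 nor p1)) ^ p1) nand p2) <-> (((p1 nor p2) nand ~((p1 nor p2) nand ((p2 nor p1) <-> p2))) nor p1) = True <-> False = False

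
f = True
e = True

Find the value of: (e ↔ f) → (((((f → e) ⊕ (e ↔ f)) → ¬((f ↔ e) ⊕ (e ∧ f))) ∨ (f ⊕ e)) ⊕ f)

False

e ↔ f = True ↔ True = True
f → e = True → True = True
e ↔ f = True ↔ True = True
(f → e) ⊕ (e ↔ f) = True ⊕ True = False
f ↔ e = True ↔ True = True
e ∧ f = True ∧ True = True
(f ↔ e) ⊕ (e ∧ f) = True ⊕ True = False
¬((f ↔ e) ⊕ (e ∧ f)) = ¬False = True
((f → e) ⊕ (e ↔ f)) → ¬((f ↔ e) ⊕ (e ∧ f)) = False → True = True
f ⊕ e = True ⊕ True = False
(((f → e) ⊕ (e ↔ f)) → ¬((f ↔ e) ⊕ (e ∧ f))) ∨ (f ⊕ e) = True ∨ False = True
((((f → e) ⊕ (e ↔ f)) → ¬((f ↔ e) ⊕ (e ∧ f))) ∨ (f ⊕ e)) ⊕ f = True ⊕ True = False
(e ↔ f) → (((((f → e) ⊕ (e ↔ f)) → ¬((f ↔ e) ⊕ (e ∧ f))) ∨ (f ⊕ e)) ⊕ f) = True → False = False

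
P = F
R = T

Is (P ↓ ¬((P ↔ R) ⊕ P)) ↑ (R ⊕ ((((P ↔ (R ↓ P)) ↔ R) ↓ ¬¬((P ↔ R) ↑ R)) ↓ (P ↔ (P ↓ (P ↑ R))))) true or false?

T

P ↔ R = F ↔ T = F
(P ↔ R) ⊕ P = F ⊕ F = F
¬((P ↔ R) ⊕ P) = ¬F = T
P ↓ ¬((P ↔ R) ⊕ P) = F ↓ T = F
R ↓ P = T ↓ F = F
P ↔ (R ↓ P) = F ↔ F = T
(P ↔ (R ↓ P)) ↔ R = T ↔ T = T
P ↔ R = F ↔ T = F
(P ↔ R) ↑ R = F ↑ T = T
¬((P ↔ R) ↑ R) = ¬T = F
¬¬((P ↔ R) ↑ R) = ¬F = T
((P ↔ (R ↓ P)) ↔ R) ↓ ¬¬((P ↔ R) ↑ R) = T ↓ T = F
P ↑ R = F ↑ T = T
P ↓ (P ↑ R) = F ↓ T = F
P ↔ (P ↓ (P ↑ R)) = F ↔ F = T
(((P ↔ (R ↓ P)) ↔ R) ↓ ¬¬((P ↔ R) ↑ R)) ↓ (P ↔ (P ↓ (P ↑ R))) = F ↓ T = F
R ⊕ ((((P ↔ (R ↓ P)) ↔ R) ↓ ¬¬((P ↔ R) ↑ R)) ↓ (P ↔ (P ↓ (P ↑ R)))) = T ⊕ F = T
(P ↓ ¬((P ↔ R) ⊕ P)) ↑ (R ⊕ ((((P ↔ (R ↓ P)) ↔ R) ↓ ¬¬((P ↔ R) ↑ R)) ↓ (P ↔ (P ↓ (P ↑ R))))) = F ↑ T = T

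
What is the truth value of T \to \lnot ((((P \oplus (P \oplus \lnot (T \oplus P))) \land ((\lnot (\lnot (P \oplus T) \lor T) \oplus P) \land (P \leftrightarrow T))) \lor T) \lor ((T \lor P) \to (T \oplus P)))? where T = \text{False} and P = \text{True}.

\text{True}

Substituting T=\text{False}, P=\text{True}:
T \oplus P = \text{False} \oplus \text{True} = \text{True}
\lnot (T \oplus P) = \lnot \text{True} = \text{False}
P \oplus \lnot (T \oplus P) = \text{True} \oplus \text{False} = \text{True}
P \oplus (P \oplus \lnot (T \oplus P)) = \text{True} \oplus \text{True} = \text{False}
P \oplus T = \text{True} \oplus \text{False} = \text{True}
\lnot (P \oplus T) = \lnot \text{True} = \text{False}
\lnot (P \oplus T) \lor T = \text{False} \lor \text{False} = \text{False}
\lnot (\lnot (P \oplus T) \lor T) = \lnot \text{False} = \text{True}
\lnot (\lnot (P \oplus T) \lor T) \oplus P = \text{True} \oplus \text{True} = \text{False}
P \leftrightarrow T = \text{True} \leftrightarrow \text{False} = \text{False}
(\lnot (\lnot (P \oplus T) \lor T) \oplus P) \land (P \leftrightarrow T) = \text{False} \land \text{False} = \text{False}
(P \oplus (P \oplus \lnot (T \oplus P))) \land ((\lnot (\lnot (P \oplus T) \lor T) \oplus P) \land (P \leftrightarrow T)) = \text{False} \land \text{False} = \text{False}
((P \oplus (P \oplus \lnot (T \oplus P))) \land ((\lnot (\lnot (P \oplus T) \lor T) \oplus P) \land (P \leftrightarrow T))) \lor T = \text{False} \lor \text{False} = \text{False}
T \lor P = \text{False} \lor \text{True} = \text{True}
T \oplus P = \text{False} \oplus \text{True} = \text{True}
(T \lor P) \to (T \oplus P) = \text{True} \to \text{True} = \text{True}
(((P \oplus (P \oplus \lnot (T \oplus P))) \land ((\lnot (\lnot (P \oplus T) \lor T) \oplus P) \land (P \leftrightarrow T))) \lor T) \lor ((T \lor P) \to (T \oplus P)) = \text{False} \lor \text{True} = \text{True}
\lnot ((((P \oplus (P \oplus \lnot (T \oplus P))) \land ((\lnot (\lnot (P \oplus T) \lor T) \oplus P) \land (P \leftrightarrow T))) \lor T) \lor ((T \lor P) \to (T \oplus P))) = \lnot \text{True} = \text{False}
T \to \lnot ((((P \oplus (P \oplus \lnot (T \oplus P))) \land ((\lnot (\lnot (P \oplus T) \lor T) \oplus P) \land (P \leftrightarrow T))) \lor T) \lor ((T \lor P) \to (T \oplus P))) = \text{False} \to \text{False} = \text{True}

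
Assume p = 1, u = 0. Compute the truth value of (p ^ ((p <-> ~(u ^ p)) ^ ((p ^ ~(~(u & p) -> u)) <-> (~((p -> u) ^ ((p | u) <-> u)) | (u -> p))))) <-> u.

Substituting p=1, u=0:
u ^ p = 0 ^ 1 = 1
~(u ^ p) = ~1 = 0
p <-> ~(u ^ p) = 1 <-> 0 = 0
u & p = 0 & 1 = 0
~(u & p) = ~0 = 1
~(u & p) -> u = 1 -> 0 = 0
~(~(u & p) -> u) = ~0 = 1
p ^ ~(~(u & p) -> u) = 1 ^ 1 = 0
p -> u = 1 -> 0 = 0
p | u = 1 | 0 = 1
(p | u) <-> u = 1 <-> 0 = 0
(p -> u) ^ ((p | u) <-> u) = 0 ^ 0 = 0
~((p -> u) ^ ((p | u) <-> u)) = ~0 = 1
u -> p = 0 -> 1 = 1
~((p -> u) ^ ((p | u) <-> u)) | (u -> p) = 1 | 1 = 1
(p ^ ~(~(u & p) -> u)) <-> (~((p -> u) ^ ((p | u) <-> u)) | (u -> p)) = 0 <-> 1 = 0
(p <-> ~(u ^ p)) ^ ((p ^ ~(~(u & p) -> u)) <-> (~((p -> u) ^ ((p | u) <-> u)) | (u -> p))) = 0 ^ 0 = 0
p ^ ((p <-> ~(u ^ p)) ^ ((p ^ ~(~(u & p) -> u)) <-> (~((p -> u) ^ ((p | u) <-> u)) | (u -> p)))) = 1 ^ 0 = 1
(p ^ ((p <-> ~(u ^ p)) ^ ((p ^ ~(~(u & p) -> u)) <-> (~((p -> u) ^ ((p | u) <-> u)) | (u -> p))))) <-> u = 1 <-> 0 = 0

0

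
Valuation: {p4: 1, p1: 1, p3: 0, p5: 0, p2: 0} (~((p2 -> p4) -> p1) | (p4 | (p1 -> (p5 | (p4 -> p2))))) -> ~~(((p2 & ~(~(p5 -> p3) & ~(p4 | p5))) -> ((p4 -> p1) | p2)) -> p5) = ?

p2 -> p4 = 0 -> 1 = 1
(p2 -> p4) -> p1 = 1 -> 1 = 1
~((p2 -> p4) -> p1) = ~1 = 0
p4 -> p2 = 1 -> 0 = 0
p5 | (p4 -> p2) = 0 | 0 = 0
p1 -> (p5 | (p4 -> p2)) = 1 -> 0 = 0
p4 | (p1 -> (p5 | (p4 -> p2))) = 1 | 0 = 1
~((p2 -> p4) -> p1) | (p4 | (p1 -> (p5 | (p4 -> p2)))) = 0 | 1 = 1
p5 -> p3 = 0 -> 0 = 1
~(p5 -> p3) = ~1 = 0
p4 | p5 = 1 | 0 = 1
~(p4 | p5) = ~1 = 0
~(p5 -> p3) & ~(p4 | p5) = 0 & 0 = 0
~(~(p5 -> p3) & ~(p4 | p5)) = ~0 = 1
p2 & ~(~(p5 -> p3) & ~(p4 | p5)) = 0 & 1 = 0
p4 -> p1 = 1 -> 1 = 1
(p4 -> p1) | p2 = 1 | 0 = 1
(p2 & ~(~(p5 -> p3) & ~(p4 | p5))) -> ((p4 -> p1) | p2) = 0 -> 1 = 1
((p2 & ~(~(p5 -> p3) & ~(p4 | p5))) -> ((p4 -> p1) | p2)) -> p5 = 1 -> 0 = 0
~(((p2 & ~(~(p5 -> p3) & ~(p4 | p5))) -> ((p4 -> p1) | p2)) -> p5) = ~0 = 1
~~(((p2 & ~(~(p5 -> p3) & ~(p4 | p5))) -> ((p4 -> p1) | p2)) -> p5) = ~1 = 0
(~((p2 -> p4) -> p1) | (p4 | (p1 -> (p5 | (p4 -> p2))))) -> ~~(((p2 & ~(~(p5 -> p3) & ~(p4 | p5))) -> ((p4 -> p1) | p2)) -> p5) = 1 -> 0 = 0

0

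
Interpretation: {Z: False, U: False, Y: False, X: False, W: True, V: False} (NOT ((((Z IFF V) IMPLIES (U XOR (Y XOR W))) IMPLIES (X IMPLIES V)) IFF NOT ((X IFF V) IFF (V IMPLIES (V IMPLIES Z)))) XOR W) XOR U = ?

Z IFF V = False IFF False = True
Y XOR W = False XOR True = True
U XOR (Y XOR W) = False XOR True = True
(Z IFF V) IMPLIES (U XOR (Y XOR W)) = True IMPLIES True = True
X IMPLIES V = False IMPLIES False = True
((Z IFF V) IMPLIES (U XOR (Y XOR W))) IMPLIES (X IMPLIES V) = True IMPLIES True = True
X IFF V = False IFF False = True
V IMPLIES Z = False IMPLIES False = True
V IMPLIES (V IMPLIES Z) = False IMPLIES True = True
(X IFF V) IFF (V IMPLIES (V IMPLIES Z)) = True IFF True = True
NOT ((X IFF V) IFF (V IMPLIES (V IMPLIES Z))) = NOT True = False
(((Z IFF V) IMPLIES (U XOR (Y XOR W))) IMPLIES (X IMPLIES V)) IFF NOT ((X IFF V) IFF (V IMPLIES (V IMPLIES Z))) = True IFF False = False
NOT ((((Z IFF V) IMPLIES (U XOR (Y XOR W))) IMPLIES (X IMPLIES V)) IFF NOT ((X IFF V) IFF (V IMPLIES (V IMPLIES Z)))) = NOT False = True
NOT ((((Z IFF V) IMPLIES (U XOR (Y XOR W))) IMPLIES (X IMPLIES V)) IFF NOT ((X IFF V) IFF (V IMPLIES (V IMPLIES Z)))) XOR W = True XOR True = False
(NOT ((((Z IFF V) IMPLIES (U XOR (Y XOR W))) IMPLIES (X IMPLIES V)) IFF NOT ((X IFF V) IFF (V IMPLIES (V IMPLIES Z)))) XOR W) XOR U = False XOR False = False

False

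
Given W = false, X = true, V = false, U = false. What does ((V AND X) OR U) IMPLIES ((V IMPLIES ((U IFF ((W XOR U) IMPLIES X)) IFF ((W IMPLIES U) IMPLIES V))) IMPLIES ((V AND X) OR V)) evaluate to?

true

V AND X = false AND true = false
(V AND X) OR U = false OR false = false
W XOR U = false XOR false = false
(W XOR U) IMPLIES X = false IMPLIES true = true
U IFF ((W XOR U) IMPLIES X) = false IFF true = false
W IMPLIES U = false IMPLIES false = true
(W IMPLIES U) IMPLIES V = true IMPLIES false = false
(U IFF ((W XOR U) IMPLIES X)) IFF ((W IMPLIES U) IMPLIES V) = false IFF false = true
V IMPLIES ((U IFF ((W XOR U) IMPLIES X)) IFF ((W IMPLIES U) IMPLIES V)) = false IMPLIES true = true
V AND X = false AND true = false
(V AND X) OR V = false OR false = false
(V IMPLIES ((U IFF ((W XOR U) IMPLIES X)) IFF ((W IMPLIES U) IMPLIES V))) IMPLIES ((V AND X) OR V) = true IMPLIES false = false
((V AND X) OR U) IMPLIES ((V IMPLIES ((U IFF ((W XOR U) IMPLIES X)) IFF ((W IMPLIES U) IMPLIES V))) IMPLIES ((V AND X) OR V)) = false IMPLIES false = true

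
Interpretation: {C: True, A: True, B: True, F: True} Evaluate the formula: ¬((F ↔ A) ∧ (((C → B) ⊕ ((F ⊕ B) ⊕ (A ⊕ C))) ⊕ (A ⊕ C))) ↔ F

F ↔ A = True ↔ True = True
C → B = True → True = True
F ⊕ B = True ⊕ True = False
A ⊕ C = True ⊕ True = False
(F ⊕ B) ⊕ (A ⊕ C) = False ⊕ False = False
(C → B) ⊕ ((F ⊕ B) ⊕ (A ⊕ C)) = True ⊕ False = True
A ⊕ C = True ⊕ True = False
((C → B) ⊕ ((F ⊕ B) ⊕ (A ⊕ C))) ⊕ (A ⊕ C) = True ⊕ False = True
(F ↔ A) ∧ (((C → B) ⊕ ((F ⊕ B) ⊕ (A ⊕ C))) ⊕ (A ⊕ C)) = True ∧ True = True
¬((F ↔ A) ∧ (((C → B) ⊕ ((F ⊕ B) ⊕ (A ⊕ C))) ⊕ (A ⊕ C))) = ¬True = False
¬((F ↔ A) ∧ (((C → B) ⊕ ((F ⊕ B) ⊕ (A ⊕ C))) ⊕ (A ⊕ C))) ↔ F = False ↔ True = False

False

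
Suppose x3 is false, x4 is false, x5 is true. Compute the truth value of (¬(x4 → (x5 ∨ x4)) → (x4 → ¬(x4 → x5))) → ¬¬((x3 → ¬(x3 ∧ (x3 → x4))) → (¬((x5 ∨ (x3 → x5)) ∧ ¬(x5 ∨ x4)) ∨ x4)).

x5 ∨ x4 = True ∨ False = True
x4 → (x5 ∨ x4) = False → True = True
¬(x4 → (x5 ∨ x4)) = ¬True = False
x4 → x5 = False → True = True
¬(x4 → x5) = ¬True = False
x4 → ¬(x4 → x5) = False → False = True
¬(x4 → (x5 ∨ x4)) → (x4 → ¬(x4 → x5)) = False → True = True
x3 → x4 = False → False = True
x3 ∧ (x3 → x4) = False ∧ True = False
¬(x3 ∧ (x3 → x4)) = ¬False = True
x3 → ¬(x3 ∧ (x3 → x4)) = False → True = True
x3 → x5 = False → True = True
x5 ∨ (x3 → x5) = True ∨ True = True
x5 ∨ x4 = True ∨ False = True
¬(x5 ∨ x4) = ¬True = False
(x5 ∨ (x3 → x5)) ∧ ¬(x5 ∨ x4) = True ∧ False = False
¬((x5 ∨ (x3 → x5)) ∧ ¬(x5 ∨ x4)) = ¬False = True
¬((x5 ∨ (x3 → x5)) ∧ ¬(x5 ∨ x4)) ∨ x4 = True ∨ False = True
(x3 → ¬(x3 ∧ (x3 → x4))) → (¬((x5 ∨ (x3 → x5)) ∧ ¬(x5 ∨ x4)) ∨ x4) = True → True = True
¬((x3 → ¬(x3 ∧ (x3 → x4))) → (¬((x5 ∨ (x3 → x5)) ∧ ¬(x5 ∨ x4)) ∨ x4)) = ¬True = False
¬¬((x3 → ¬(x3 ∧ (x3 → x4))) → (¬((x5 ∨ (x3 → x5)) ∧ ¬(x5 ∨ x4)) ∨ x4)) = ¬False = True
(¬(x4 → (x5 ∨ x4)) → (x4 → ¬(x4 → x5))) → ¬¬((x3 → ¬(x3 ∧ (x3 → x4))) → (¬((x5 ∨ (x3 → x5)) ∧ ¬(x5 ∨ x4)) ∨ x4)) = True → True = True

True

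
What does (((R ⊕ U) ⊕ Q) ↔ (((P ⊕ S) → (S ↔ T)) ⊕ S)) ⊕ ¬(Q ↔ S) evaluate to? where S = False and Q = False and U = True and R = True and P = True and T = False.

False

Substituting S=False, Q=False, U=True, R=True, P=True, T=False:
R ⊕ U = True ⊕ True = False
(R ⊕ U) ⊕ Q = False ⊕ False = False
P ⊕ S = True ⊕ False = True
S ↔ T = False ↔ False = True
(P ⊕ S) → (S ↔ T) = True → True = True
((P ⊕ S) → (S ↔ T)) ⊕ S = True ⊕ False = True
((R ⊕ U) ⊕ Q) ↔ (((P ⊕ S) → (S ↔ T)) ⊕ S) = False ↔ True = False
Q ↔ S = False ↔ False = True
¬(Q ↔ S) = ¬True = False
(((R ⊕ U) ⊕ Q) ↔ (((P ⊕ S) → (S ↔ T)) ⊕ S)) ⊕ ¬(Q ↔ S) = False ⊕ False = False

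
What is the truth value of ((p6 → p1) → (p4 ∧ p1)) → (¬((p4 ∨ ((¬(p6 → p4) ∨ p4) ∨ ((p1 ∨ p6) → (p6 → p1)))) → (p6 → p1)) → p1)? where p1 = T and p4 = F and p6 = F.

T

p6 → p1 = F → T = T
p4 ∧ p1 = F ∧ T = F
(p6 → p1) → (p4 ∧ p1) = T → F = F
p6 → p4 = F → F = T
¬(p6 → p4) = ¬T = F
¬(p6 → p4) ∨ p4 = F ∨ F = F
p1 ∨ p6 = T ∨ F = T
p6 → p1 = F → T = T
(p1 ∨ p6) → (p6 → p1) = T → T = T
(¬(p6 → p4) ∨ p4) ∨ ((p1 ∨ p6) → (p6 → p1)) = F ∨ T = T
p4 ∨ ((¬(p6 → p4) ∨ p4) ∨ ((p1 ∨ p6) → (p6 → p1))) = F ∨ T = T
p6 → p1 = F → T = T
(p4 ∨ ((¬(p6 → p4) ∨ p4) ∨ ((p1 ∨ p6) → (p6 → p1)))) → (p6 → p1) = T → T = T
¬((p4 ∨ ((¬(p6 → p4) ∨ p4) ∨ ((p1 ∨ p6) → (p6 → p1)))) → (p6 → p1)) = ¬T = F
¬((p4 ∨ ((¬(p6 → p4) ∨ p4) ∨ ((p1 ∨ p6) → (p6 → p1)))) → (p6 → p1)) → p1 = F → T = T
((p6 → p1) → (p4 ∧ p1)) → (¬((p4 ∨ ((¬(p6 → p4) ∨ p4) ∨ ((p1 ∨ p6) → (p6 → p1)))) → (p6 → p1)) → p1) = F → T = T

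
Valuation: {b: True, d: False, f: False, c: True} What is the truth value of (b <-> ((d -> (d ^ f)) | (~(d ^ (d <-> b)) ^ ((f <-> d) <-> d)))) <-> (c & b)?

True

Substituting b=True, d=False, f=False, c=True:
d ^ f = False ^ False = False
d -> (d ^ f) = False -> False = True
d <-> b = False <-> True = False
d ^ (d <-> b) = False ^ False = False
~(d ^ (d <-> b)) = ~False = True
f <-> d = False <-> False = True
(f <-> d) <-> d = True <-> False = False
~(d ^ (d <-> b)) ^ ((f <-> d) <-> d) = True ^ False = True
(d -> (d ^ f)) | (~(d ^ (d <-> b)) ^ ((f <-> d) <-> d)) = True | True = True
b <-> ((d -> (d ^ f)) | (~(d ^ (d <-> b)) ^ ((f <-> d) <-> d))) = True <-> True = True
c & b = True & True = True
(b <-> ((d -> (d ^ f)) | (~(d ^ (d <-> b)) ^ ((f <-> d) <-> d)))) <-> (c & b) = True <-> True = True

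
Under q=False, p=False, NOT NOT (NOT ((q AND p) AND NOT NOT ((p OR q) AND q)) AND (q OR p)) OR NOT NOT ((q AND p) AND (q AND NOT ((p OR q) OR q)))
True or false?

False

q AND p = False AND False = False
p OR q = False OR False = False
(p OR q) AND q = False AND False = False
NOT ((p OR q) AND q) = NOT False = True
NOT NOT ((p OR q) AND q) = NOT True = False
(q AND p) AND NOT NOT ((p OR q) AND q) = False AND False = False
NOT ((q AND p) AND NOT NOT ((p OR q) AND q)) = NOT False = True
q OR p = False OR False = False
NOT ((q AND p) AND NOT NOT ((p OR q) AND q)) AND (q OR p) = True AND False = False
NOT (NOT ((q AND p) AND NOT NOT ((p OR q) AND q)) AND (q OR p)) = NOT False = True
NOT NOT (NOT ((q AND p) AND NOT NOT ((p OR q) AND q)) AND (q OR p)) = NOT True = False
q AND p = False AND False = False
p OR q = False OR False = False
(p OR q) OR q = False OR False = False
NOT ((p OR q) OR q) = NOT False = True
q AND NOT ((p OR q) OR q) = False AND True = False
(q AND p) AND (q AND NOT ((p OR q) OR q)) = False AND False = False
NOT ((q AND p) AND (q AND NOT ((p OR q) OR q))) = NOT False = True
NOT NOT ((q AND p) AND (q AND NOT ((p OR q) OR q))) = NOT True = False
NOT NOT (NOT ((q AND p) AND NOT NOT ((p OR q) AND q)) AND (q OR p)) OR NOT NOT ((q AND p) AND (q AND NOT ((p OR q) OR q))) = False OR False = False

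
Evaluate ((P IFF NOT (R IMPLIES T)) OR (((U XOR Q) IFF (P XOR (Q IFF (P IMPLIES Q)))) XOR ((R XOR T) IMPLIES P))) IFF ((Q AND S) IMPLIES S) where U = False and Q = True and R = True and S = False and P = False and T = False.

True

R IMPLIES T = True IMPLIES False = False
NOT (R IMPLIES T) = NOT False = True
P IFF NOT (R IMPLIES T) = False IFF True = False
U XOR Q = False XOR True = True
P IMPLIES Q = False IMPLIES True = True
Q IFF (P IMPLIES Q) = True IFF True = True
P XOR (Q IFF (P IMPLIES Q)) = False XOR True = True
(U XOR Q) IFF (P XOR (Q IFF (P IMPLIES Q))) = True IFF True = True
R XOR T = True XOR False = True
(R XOR T) IMPLIES P = True IMPLIES False = False
((U XOR Q) IFF (P XOR (Q IFF (P IMPLIES Q)))) XOR ((R XOR T) IMPLIES P) = True XOR False = True
(P IFF NOT (R IMPLIES T)) OR (((U XOR Q) IFF (P XOR (Q IFF (P IMPLIES Q)))) XOR ((R XOR T) IMPLIES P)) = False OR True = True
Q AND S = True AND False = False
(Q AND S) IMPLIES S = False IMPLIES False = True
((P IFF NOT (R IMPLIES T)) OR (((U XOR Q) IFF (P XOR (Q IFF (P IMPLIES Q)))) XOR ((R XOR T) IMPLIES P))) IFF ((Q AND S) IMPLIES S) = True IFF True = True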